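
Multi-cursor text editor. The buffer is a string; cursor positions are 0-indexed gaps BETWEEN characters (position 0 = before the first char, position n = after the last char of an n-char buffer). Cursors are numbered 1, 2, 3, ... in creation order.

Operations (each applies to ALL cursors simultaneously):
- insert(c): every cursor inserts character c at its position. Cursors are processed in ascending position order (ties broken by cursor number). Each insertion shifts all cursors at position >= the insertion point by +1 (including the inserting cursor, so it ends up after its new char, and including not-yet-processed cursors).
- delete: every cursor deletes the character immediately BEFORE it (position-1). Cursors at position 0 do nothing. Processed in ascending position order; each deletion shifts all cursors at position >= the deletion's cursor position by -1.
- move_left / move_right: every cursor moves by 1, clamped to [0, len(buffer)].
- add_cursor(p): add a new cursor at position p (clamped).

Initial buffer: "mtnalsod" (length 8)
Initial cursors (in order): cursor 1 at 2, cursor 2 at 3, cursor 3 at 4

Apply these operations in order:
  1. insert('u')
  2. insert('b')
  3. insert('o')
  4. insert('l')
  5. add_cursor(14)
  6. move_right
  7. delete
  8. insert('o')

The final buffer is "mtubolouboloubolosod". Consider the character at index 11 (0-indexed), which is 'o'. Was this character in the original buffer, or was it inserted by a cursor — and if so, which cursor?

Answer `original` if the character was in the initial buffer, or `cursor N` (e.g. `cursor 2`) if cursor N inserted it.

After op 1 (insert('u')): buffer="mtunuaulsod" (len 11), cursors c1@3 c2@5 c3@7, authorship ..1.2.3....
After op 2 (insert('b')): buffer="mtubnubaublsod" (len 14), cursors c1@4 c2@7 c3@10, authorship ..11.22.33....
After op 3 (insert('o')): buffer="mtubonuboaubolsod" (len 17), cursors c1@5 c2@9 c3@13, authorship ..111.222.333....
After op 4 (insert('l')): buffer="mtubolnubolaubollsod" (len 20), cursors c1@6 c2@11 c3@16, authorship ..1111.2222.3333....
After op 5 (add_cursor(14)): buffer="mtubolnubolaubollsod" (len 20), cursors c1@6 c2@11 c4@14 c3@16, authorship ..1111.2222.3333....
After op 6 (move_right): buffer="mtubolnubolaubollsod" (len 20), cursors c1@7 c2@12 c4@15 c3@17, authorship ..1111.2222.3333....
After op 7 (delete): buffer="mtubolubolublsod" (len 16), cursors c1@6 c2@10 c4@12 c3@13, authorship ..11112222333...
After op 8 (insert('o')): buffer="mtubolouboloubolosod" (len 20), cursors c1@7 c2@12 c4@15 c3@17, authorship ..111112222233433...
Authorship (.=original, N=cursor N): . . 1 1 1 1 1 2 2 2 2 2 3 3 4 3 3 . . .
Index 11: author = 2

Answer: cursor 2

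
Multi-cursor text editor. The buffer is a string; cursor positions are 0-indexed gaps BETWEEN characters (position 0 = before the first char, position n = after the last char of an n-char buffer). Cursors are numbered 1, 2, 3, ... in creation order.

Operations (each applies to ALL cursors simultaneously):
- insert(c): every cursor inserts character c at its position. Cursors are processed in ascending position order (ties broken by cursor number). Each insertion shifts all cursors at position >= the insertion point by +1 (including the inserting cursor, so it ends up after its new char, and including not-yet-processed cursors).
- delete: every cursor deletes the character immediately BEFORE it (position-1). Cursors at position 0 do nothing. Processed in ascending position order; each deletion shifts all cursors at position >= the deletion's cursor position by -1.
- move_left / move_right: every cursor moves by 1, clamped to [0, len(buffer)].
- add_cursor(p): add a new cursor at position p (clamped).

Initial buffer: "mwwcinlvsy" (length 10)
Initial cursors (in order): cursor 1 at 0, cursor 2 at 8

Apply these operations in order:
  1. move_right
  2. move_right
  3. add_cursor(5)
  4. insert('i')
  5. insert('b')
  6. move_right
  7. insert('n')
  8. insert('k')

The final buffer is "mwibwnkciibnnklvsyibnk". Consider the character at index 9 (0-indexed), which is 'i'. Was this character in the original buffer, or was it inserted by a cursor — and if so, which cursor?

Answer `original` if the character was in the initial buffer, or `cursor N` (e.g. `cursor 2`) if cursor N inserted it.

Answer: cursor 3

Derivation:
After op 1 (move_right): buffer="mwwcinlvsy" (len 10), cursors c1@1 c2@9, authorship ..........
After op 2 (move_right): buffer="mwwcinlvsy" (len 10), cursors c1@2 c2@10, authorship ..........
After op 3 (add_cursor(5)): buffer="mwwcinlvsy" (len 10), cursors c1@2 c3@5 c2@10, authorship ..........
After op 4 (insert('i')): buffer="mwiwciinlvsyi" (len 13), cursors c1@3 c3@7 c2@13, authorship ..1...3.....2
After op 5 (insert('b')): buffer="mwibwciibnlvsyib" (len 16), cursors c1@4 c3@9 c2@16, authorship ..11...33.....22
After op 6 (move_right): buffer="mwibwciibnlvsyib" (len 16), cursors c1@5 c3@10 c2@16, authorship ..11...33.....22
After op 7 (insert('n')): buffer="mwibwnciibnnlvsyibn" (len 19), cursors c1@6 c3@12 c2@19, authorship ..11.1..33.3....222
After op 8 (insert('k')): buffer="mwibwnkciibnnklvsyibnk" (len 22), cursors c1@7 c3@14 c2@22, authorship ..11.11..33.33....2222
Authorship (.=original, N=cursor N): . . 1 1 . 1 1 . . 3 3 . 3 3 . . . . 2 2 2 2
Index 9: author = 3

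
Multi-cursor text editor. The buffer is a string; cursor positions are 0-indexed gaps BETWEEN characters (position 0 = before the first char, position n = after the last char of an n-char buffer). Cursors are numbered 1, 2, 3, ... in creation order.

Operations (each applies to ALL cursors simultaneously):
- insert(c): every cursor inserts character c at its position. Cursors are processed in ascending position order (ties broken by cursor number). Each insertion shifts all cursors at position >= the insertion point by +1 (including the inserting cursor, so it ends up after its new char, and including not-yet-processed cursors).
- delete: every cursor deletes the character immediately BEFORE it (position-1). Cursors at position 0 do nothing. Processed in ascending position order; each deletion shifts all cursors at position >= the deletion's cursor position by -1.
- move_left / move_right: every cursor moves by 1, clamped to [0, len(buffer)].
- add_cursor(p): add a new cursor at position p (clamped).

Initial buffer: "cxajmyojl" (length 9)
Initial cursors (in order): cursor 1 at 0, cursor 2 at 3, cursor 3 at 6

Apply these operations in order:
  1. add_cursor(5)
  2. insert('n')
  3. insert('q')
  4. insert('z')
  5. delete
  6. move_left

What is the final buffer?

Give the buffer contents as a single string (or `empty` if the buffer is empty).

Answer: nqcxanqjmnqynqojl

Derivation:
After op 1 (add_cursor(5)): buffer="cxajmyojl" (len 9), cursors c1@0 c2@3 c4@5 c3@6, authorship .........
After op 2 (insert('n')): buffer="ncxanjmnynojl" (len 13), cursors c1@1 c2@5 c4@8 c3@10, authorship 1...2..4.3...
After op 3 (insert('q')): buffer="nqcxanqjmnqynqojl" (len 17), cursors c1@2 c2@7 c4@11 c3@14, authorship 11...22..44.33...
After op 4 (insert('z')): buffer="nqzcxanqzjmnqzynqzojl" (len 21), cursors c1@3 c2@9 c4@14 c3@18, authorship 111...222..444.333...
After op 5 (delete): buffer="nqcxanqjmnqynqojl" (len 17), cursors c1@2 c2@7 c4@11 c3@14, authorship 11...22..44.33...
After op 6 (move_left): buffer="nqcxanqjmnqynqojl" (len 17), cursors c1@1 c2@6 c4@10 c3@13, authorship 11...22..44.33...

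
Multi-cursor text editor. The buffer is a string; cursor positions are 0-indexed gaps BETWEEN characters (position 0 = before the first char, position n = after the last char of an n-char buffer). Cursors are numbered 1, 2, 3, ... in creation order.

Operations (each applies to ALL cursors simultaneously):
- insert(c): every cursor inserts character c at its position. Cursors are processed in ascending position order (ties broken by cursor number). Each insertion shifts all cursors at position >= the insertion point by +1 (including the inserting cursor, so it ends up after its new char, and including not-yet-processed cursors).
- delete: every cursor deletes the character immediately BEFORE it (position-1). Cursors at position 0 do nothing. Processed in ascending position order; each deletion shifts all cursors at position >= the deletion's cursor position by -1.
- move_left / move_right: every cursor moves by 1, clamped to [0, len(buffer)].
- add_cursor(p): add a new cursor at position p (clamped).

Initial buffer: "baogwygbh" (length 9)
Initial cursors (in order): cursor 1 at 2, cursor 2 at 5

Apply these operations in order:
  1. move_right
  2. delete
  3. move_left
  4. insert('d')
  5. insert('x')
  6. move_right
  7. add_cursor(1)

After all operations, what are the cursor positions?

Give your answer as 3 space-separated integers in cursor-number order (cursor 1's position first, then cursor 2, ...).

Answer: 4 8 1

Derivation:
After op 1 (move_right): buffer="baogwygbh" (len 9), cursors c1@3 c2@6, authorship .........
After op 2 (delete): buffer="bagwgbh" (len 7), cursors c1@2 c2@4, authorship .......
After op 3 (move_left): buffer="bagwgbh" (len 7), cursors c1@1 c2@3, authorship .......
After op 4 (insert('d')): buffer="bdagdwgbh" (len 9), cursors c1@2 c2@5, authorship .1..2....
After op 5 (insert('x')): buffer="bdxagdxwgbh" (len 11), cursors c1@3 c2@7, authorship .11..22....
After op 6 (move_right): buffer="bdxagdxwgbh" (len 11), cursors c1@4 c2@8, authorship .11..22....
After op 7 (add_cursor(1)): buffer="bdxagdxwgbh" (len 11), cursors c3@1 c1@4 c2@8, authorship .11..22....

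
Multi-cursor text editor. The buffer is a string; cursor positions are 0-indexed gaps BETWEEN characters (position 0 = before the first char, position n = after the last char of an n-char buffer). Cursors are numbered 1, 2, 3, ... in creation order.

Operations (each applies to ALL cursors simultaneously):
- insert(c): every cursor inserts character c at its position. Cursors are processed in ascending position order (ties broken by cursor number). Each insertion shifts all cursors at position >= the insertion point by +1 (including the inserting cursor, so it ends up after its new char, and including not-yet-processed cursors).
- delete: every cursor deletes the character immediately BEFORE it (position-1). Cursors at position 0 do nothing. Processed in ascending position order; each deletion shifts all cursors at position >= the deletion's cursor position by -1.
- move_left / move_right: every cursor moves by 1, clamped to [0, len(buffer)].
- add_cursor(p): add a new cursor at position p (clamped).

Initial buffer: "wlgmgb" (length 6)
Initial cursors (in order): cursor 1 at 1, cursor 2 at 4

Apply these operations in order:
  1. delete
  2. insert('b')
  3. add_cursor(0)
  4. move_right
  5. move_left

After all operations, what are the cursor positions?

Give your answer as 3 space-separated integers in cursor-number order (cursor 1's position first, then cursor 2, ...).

Answer: 1 4 0

Derivation:
After op 1 (delete): buffer="lggb" (len 4), cursors c1@0 c2@2, authorship ....
After op 2 (insert('b')): buffer="blgbgb" (len 6), cursors c1@1 c2@4, authorship 1..2..
After op 3 (add_cursor(0)): buffer="blgbgb" (len 6), cursors c3@0 c1@1 c2@4, authorship 1..2..
After op 4 (move_right): buffer="blgbgb" (len 6), cursors c3@1 c1@2 c2@5, authorship 1..2..
After op 5 (move_left): buffer="blgbgb" (len 6), cursors c3@0 c1@1 c2@4, authorship 1..2..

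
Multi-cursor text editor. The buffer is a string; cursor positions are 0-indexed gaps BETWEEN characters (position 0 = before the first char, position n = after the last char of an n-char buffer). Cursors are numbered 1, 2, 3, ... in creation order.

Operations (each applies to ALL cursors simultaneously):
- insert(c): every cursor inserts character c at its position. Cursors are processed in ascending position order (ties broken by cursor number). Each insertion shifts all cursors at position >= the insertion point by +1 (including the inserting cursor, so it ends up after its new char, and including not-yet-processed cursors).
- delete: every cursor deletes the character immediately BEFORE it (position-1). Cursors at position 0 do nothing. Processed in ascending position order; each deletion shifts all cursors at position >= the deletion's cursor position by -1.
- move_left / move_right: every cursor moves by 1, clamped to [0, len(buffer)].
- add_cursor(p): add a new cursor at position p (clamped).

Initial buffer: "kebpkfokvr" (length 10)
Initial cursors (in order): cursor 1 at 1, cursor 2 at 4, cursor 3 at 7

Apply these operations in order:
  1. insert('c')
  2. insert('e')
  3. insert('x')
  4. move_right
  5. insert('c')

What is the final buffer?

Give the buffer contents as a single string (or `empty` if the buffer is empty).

After op 1 (insert('c')): buffer="kcebpckfockvr" (len 13), cursors c1@2 c2@6 c3@10, authorship .1...2...3...
After op 2 (insert('e')): buffer="kceebpcekfocekvr" (len 16), cursors c1@3 c2@8 c3@13, authorship .11...22...33...
After op 3 (insert('x')): buffer="kcexebpcexkfocexkvr" (len 19), cursors c1@4 c2@10 c3@16, authorship .111...222...333...
After op 4 (move_right): buffer="kcexebpcexkfocexkvr" (len 19), cursors c1@5 c2@11 c3@17, authorship .111...222...333...
After op 5 (insert('c')): buffer="kcexecbpcexkcfocexkcvr" (len 22), cursors c1@6 c2@13 c3@20, authorship .111.1..222.2..333.3..

Answer: kcexecbpcexkcfocexkcvr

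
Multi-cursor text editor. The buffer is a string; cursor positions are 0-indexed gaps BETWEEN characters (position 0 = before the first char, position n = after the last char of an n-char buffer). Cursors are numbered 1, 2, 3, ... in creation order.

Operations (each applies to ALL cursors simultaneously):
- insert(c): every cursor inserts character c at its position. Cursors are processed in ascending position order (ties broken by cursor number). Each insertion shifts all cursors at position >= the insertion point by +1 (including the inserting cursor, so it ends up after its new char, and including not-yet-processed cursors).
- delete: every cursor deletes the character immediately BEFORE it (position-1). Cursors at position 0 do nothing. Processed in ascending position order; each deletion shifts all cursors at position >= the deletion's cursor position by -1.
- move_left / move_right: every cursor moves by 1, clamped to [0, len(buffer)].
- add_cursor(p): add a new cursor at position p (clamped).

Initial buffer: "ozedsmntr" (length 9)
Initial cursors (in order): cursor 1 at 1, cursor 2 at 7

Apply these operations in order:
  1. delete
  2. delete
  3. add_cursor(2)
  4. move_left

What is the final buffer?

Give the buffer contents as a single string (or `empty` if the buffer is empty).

After op 1 (delete): buffer="zedsmtr" (len 7), cursors c1@0 c2@5, authorship .......
After op 2 (delete): buffer="zedstr" (len 6), cursors c1@0 c2@4, authorship ......
After op 3 (add_cursor(2)): buffer="zedstr" (len 6), cursors c1@0 c3@2 c2@4, authorship ......
After op 4 (move_left): buffer="zedstr" (len 6), cursors c1@0 c3@1 c2@3, authorship ......

Answer: zedstr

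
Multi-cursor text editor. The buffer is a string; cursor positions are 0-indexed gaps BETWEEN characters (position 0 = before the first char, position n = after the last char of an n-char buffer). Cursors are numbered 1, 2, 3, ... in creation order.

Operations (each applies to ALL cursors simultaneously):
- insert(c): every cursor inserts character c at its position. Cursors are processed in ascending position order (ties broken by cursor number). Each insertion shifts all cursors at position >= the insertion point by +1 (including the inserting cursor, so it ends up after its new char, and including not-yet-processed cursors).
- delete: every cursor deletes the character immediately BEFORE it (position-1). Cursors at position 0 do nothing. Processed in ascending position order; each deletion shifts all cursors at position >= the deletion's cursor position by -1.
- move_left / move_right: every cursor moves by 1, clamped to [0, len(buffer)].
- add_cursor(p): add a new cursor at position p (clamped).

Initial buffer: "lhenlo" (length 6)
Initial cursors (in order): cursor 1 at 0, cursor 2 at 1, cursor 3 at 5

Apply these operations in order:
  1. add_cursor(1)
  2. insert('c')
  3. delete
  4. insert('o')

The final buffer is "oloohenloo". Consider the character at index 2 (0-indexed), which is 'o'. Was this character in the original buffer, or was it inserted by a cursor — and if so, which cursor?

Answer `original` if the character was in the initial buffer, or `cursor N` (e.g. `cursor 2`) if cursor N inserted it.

After op 1 (add_cursor(1)): buffer="lhenlo" (len 6), cursors c1@0 c2@1 c4@1 c3@5, authorship ......
After op 2 (insert('c')): buffer="clcchenlco" (len 10), cursors c1@1 c2@4 c4@4 c3@9, authorship 1.24....3.
After op 3 (delete): buffer="lhenlo" (len 6), cursors c1@0 c2@1 c4@1 c3@5, authorship ......
After op 4 (insert('o')): buffer="oloohenloo" (len 10), cursors c1@1 c2@4 c4@4 c3@9, authorship 1.24....3.
Authorship (.=original, N=cursor N): 1 . 2 4 . . . . 3 .
Index 2: author = 2

Answer: cursor 2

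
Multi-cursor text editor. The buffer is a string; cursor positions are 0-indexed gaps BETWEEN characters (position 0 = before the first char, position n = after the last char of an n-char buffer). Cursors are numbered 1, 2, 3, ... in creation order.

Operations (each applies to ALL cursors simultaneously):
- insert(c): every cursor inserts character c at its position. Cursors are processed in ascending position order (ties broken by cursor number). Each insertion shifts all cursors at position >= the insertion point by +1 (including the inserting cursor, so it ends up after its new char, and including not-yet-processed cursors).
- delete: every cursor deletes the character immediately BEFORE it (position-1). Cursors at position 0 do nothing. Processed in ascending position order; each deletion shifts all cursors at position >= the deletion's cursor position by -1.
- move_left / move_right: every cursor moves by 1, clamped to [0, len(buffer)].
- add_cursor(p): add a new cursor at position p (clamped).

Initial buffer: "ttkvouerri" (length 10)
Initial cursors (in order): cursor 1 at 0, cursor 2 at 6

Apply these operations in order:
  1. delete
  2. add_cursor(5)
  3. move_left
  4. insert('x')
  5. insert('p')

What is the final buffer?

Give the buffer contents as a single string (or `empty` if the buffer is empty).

Answer: xpttkvxxppoerri

Derivation:
After op 1 (delete): buffer="ttkvoerri" (len 9), cursors c1@0 c2@5, authorship .........
After op 2 (add_cursor(5)): buffer="ttkvoerri" (len 9), cursors c1@0 c2@5 c3@5, authorship .........
After op 3 (move_left): buffer="ttkvoerri" (len 9), cursors c1@0 c2@4 c3@4, authorship .........
After op 4 (insert('x')): buffer="xttkvxxoerri" (len 12), cursors c1@1 c2@7 c3@7, authorship 1....23.....
After op 5 (insert('p')): buffer="xpttkvxxppoerri" (len 15), cursors c1@2 c2@10 c3@10, authorship 11....2323.....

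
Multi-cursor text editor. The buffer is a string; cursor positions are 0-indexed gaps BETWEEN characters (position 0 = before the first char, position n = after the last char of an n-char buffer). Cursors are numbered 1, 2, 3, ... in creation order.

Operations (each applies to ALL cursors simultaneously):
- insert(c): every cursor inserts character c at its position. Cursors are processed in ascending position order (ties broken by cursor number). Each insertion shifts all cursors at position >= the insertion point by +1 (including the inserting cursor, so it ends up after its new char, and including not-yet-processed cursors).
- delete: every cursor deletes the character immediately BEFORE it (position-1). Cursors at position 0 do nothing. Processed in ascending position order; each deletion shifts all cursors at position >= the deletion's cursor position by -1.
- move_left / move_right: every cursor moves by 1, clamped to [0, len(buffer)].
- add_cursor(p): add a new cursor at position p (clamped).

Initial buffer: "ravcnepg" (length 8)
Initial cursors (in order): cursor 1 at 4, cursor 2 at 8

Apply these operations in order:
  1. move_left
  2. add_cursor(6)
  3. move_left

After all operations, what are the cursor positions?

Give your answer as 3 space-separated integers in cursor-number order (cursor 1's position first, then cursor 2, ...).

Answer: 2 6 5

Derivation:
After op 1 (move_left): buffer="ravcnepg" (len 8), cursors c1@3 c2@7, authorship ........
After op 2 (add_cursor(6)): buffer="ravcnepg" (len 8), cursors c1@3 c3@6 c2@7, authorship ........
After op 3 (move_left): buffer="ravcnepg" (len 8), cursors c1@2 c3@5 c2@6, authorship ........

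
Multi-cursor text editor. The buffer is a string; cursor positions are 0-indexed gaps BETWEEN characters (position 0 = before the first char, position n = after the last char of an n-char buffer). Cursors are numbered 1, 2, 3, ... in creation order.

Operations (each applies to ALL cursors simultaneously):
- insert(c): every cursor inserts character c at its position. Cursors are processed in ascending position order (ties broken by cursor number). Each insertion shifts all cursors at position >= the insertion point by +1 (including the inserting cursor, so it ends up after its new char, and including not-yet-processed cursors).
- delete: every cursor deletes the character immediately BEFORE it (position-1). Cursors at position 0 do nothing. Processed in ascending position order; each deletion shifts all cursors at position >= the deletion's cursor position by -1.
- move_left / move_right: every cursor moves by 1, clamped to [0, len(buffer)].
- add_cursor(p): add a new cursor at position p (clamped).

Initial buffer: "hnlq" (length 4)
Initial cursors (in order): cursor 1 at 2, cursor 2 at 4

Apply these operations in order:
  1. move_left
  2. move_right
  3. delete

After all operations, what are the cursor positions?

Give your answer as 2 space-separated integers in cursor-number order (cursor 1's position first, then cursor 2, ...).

After op 1 (move_left): buffer="hnlq" (len 4), cursors c1@1 c2@3, authorship ....
After op 2 (move_right): buffer="hnlq" (len 4), cursors c1@2 c2@4, authorship ....
After op 3 (delete): buffer="hl" (len 2), cursors c1@1 c2@2, authorship ..

Answer: 1 2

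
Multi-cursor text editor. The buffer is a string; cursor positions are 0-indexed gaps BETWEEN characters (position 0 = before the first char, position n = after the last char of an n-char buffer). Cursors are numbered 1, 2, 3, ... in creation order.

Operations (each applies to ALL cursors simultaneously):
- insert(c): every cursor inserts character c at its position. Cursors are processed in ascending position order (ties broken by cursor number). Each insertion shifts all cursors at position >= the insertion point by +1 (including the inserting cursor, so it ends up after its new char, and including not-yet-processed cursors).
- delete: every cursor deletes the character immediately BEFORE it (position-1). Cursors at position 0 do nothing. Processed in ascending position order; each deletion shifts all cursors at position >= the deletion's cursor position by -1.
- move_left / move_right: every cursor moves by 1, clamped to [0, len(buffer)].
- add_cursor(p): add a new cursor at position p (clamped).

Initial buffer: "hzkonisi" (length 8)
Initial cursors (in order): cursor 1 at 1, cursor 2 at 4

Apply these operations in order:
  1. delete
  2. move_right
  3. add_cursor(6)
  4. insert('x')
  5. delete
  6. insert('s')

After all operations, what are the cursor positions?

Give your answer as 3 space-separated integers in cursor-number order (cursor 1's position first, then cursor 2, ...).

Answer: 2 5 9

Derivation:
After op 1 (delete): buffer="zknisi" (len 6), cursors c1@0 c2@2, authorship ......
After op 2 (move_right): buffer="zknisi" (len 6), cursors c1@1 c2@3, authorship ......
After op 3 (add_cursor(6)): buffer="zknisi" (len 6), cursors c1@1 c2@3 c3@6, authorship ......
After op 4 (insert('x')): buffer="zxknxisix" (len 9), cursors c1@2 c2@5 c3@9, authorship .1..2...3
After op 5 (delete): buffer="zknisi" (len 6), cursors c1@1 c2@3 c3@6, authorship ......
After op 6 (insert('s')): buffer="zsknsisis" (len 9), cursors c1@2 c2@5 c3@9, authorship .1..2...3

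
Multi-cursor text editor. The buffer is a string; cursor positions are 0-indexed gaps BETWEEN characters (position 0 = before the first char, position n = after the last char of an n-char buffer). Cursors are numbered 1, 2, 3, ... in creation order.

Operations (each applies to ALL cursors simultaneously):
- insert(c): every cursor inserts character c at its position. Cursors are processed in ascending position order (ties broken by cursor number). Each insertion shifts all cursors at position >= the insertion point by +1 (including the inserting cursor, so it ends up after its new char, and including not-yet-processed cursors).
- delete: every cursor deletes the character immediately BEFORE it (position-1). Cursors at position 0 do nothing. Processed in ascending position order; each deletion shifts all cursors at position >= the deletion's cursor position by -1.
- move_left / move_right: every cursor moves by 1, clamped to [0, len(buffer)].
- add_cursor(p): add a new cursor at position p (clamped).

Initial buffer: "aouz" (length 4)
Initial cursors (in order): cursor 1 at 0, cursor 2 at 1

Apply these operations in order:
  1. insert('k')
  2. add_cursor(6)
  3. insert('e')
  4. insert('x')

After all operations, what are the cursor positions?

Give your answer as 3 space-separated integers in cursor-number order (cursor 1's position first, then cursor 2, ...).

Answer: 3 7 12

Derivation:
After op 1 (insert('k')): buffer="kakouz" (len 6), cursors c1@1 c2@3, authorship 1.2...
After op 2 (add_cursor(6)): buffer="kakouz" (len 6), cursors c1@1 c2@3 c3@6, authorship 1.2...
After op 3 (insert('e')): buffer="keakeouze" (len 9), cursors c1@2 c2@5 c3@9, authorship 11.22...3
After op 4 (insert('x')): buffer="kexakexouzex" (len 12), cursors c1@3 c2@7 c3@12, authorship 111.222...33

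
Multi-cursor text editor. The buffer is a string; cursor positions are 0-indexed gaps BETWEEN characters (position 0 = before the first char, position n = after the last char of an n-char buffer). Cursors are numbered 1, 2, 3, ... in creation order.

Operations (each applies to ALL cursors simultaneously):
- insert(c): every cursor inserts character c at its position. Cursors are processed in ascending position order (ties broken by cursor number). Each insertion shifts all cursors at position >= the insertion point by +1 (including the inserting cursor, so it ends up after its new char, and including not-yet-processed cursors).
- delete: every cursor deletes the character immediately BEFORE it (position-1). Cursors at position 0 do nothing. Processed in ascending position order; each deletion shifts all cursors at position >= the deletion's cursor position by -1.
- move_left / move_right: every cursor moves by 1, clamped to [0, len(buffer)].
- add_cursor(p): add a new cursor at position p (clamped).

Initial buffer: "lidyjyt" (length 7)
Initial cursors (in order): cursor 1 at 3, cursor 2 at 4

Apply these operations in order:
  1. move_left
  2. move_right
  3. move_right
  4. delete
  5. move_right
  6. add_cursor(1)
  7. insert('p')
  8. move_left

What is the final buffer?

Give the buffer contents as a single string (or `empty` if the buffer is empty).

After op 1 (move_left): buffer="lidyjyt" (len 7), cursors c1@2 c2@3, authorship .......
After op 2 (move_right): buffer="lidyjyt" (len 7), cursors c1@3 c2@4, authorship .......
After op 3 (move_right): buffer="lidyjyt" (len 7), cursors c1@4 c2@5, authorship .......
After op 4 (delete): buffer="lidyt" (len 5), cursors c1@3 c2@3, authorship .....
After op 5 (move_right): buffer="lidyt" (len 5), cursors c1@4 c2@4, authorship .....
After op 6 (add_cursor(1)): buffer="lidyt" (len 5), cursors c3@1 c1@4 c2@4, authorship .....
After op 7 (insert('p')): buffer="lpidyppt" (len 8), cursors c3@2 c1@7 c2@7, authorship .3...12.
After op 8 (move_left): buffer="lpidyppt" (len 8), cursors c3@1 c1@6 c2@6, authorship .3...12.

Answer: lpidyppt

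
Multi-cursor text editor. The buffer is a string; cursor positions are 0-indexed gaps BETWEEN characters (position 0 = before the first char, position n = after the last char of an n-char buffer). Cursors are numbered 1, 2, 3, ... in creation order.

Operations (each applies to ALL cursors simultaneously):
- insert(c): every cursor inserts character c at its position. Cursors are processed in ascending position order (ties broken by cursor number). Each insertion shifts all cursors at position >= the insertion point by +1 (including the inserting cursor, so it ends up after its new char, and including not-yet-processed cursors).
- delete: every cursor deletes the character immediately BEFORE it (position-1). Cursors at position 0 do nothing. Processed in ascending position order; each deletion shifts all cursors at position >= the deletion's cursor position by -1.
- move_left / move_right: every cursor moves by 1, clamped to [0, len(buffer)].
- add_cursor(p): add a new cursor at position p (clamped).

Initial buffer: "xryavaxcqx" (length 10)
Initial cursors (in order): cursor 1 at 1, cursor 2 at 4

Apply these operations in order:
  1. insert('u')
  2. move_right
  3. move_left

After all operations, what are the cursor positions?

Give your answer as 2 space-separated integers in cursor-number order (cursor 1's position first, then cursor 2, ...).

After op 1 (insert('u')): buffer="xuryauvaxcqx" (len 12), cursors c1@2 c2@6, authorship .1...2......
After op 2 (move_right): buffer="xuryauvaxcqx" (len 12), cursors c1@3 c2@7, authorship .1...2......
After op 3 (move_left): buffer="xuryauvaxcqx" (len 12), cursors c1@2 c2@6, authorship .1...2......

Answer: 2 6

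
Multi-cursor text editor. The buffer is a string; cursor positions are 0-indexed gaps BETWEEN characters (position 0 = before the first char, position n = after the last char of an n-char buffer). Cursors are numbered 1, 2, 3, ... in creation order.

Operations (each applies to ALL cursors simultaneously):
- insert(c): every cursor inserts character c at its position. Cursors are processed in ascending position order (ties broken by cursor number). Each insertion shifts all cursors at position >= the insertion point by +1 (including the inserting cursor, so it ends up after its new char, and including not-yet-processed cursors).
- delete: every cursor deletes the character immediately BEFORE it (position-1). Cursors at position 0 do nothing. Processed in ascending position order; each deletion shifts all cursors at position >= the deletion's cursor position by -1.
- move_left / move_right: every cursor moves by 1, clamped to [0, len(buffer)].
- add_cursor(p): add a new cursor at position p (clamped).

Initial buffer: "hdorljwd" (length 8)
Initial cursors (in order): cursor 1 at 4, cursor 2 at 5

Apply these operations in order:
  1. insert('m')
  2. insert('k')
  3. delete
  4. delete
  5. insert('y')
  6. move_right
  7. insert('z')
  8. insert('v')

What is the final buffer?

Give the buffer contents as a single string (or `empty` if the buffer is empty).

After op 1 (insert('m')): buffer="hdormlmjwd" (len 10), cursors c1@5 c2@7, authorship ....1.2...
After op 2 (insert('k')): buffer="hdormklmkjwd" (len 12), cursors c1@6 c2@9, authorship ....11.22...
After op 3 (delete): buffer="hdormlmjwd" (len 10), cursors c1@5 c2@7, authorship ....1.2...
After op 4 (delete): buffer="hdorljwd" (len 8), cursors c1@4 c2@5, authorship ........
After op 5 (insert('y')): buffer="hdorylyjwd" (len 10), cursors c1@5 c2@7, authorship ....1.2...
After op 6 (move_right): buffer="hdorylyjwd" (len 10), cursors c1@6 c2@8, authorship ....1.2...
After op 7 (insert('z')): buffer="hdorylzyjzwd" (len 12), cursors c1@7 c2@10, authorship ....1.12.2..
After op 8 (insert('v')): buffer="hdorylzvyjzvwd" (len 14), cursors c1@8 c2@12, authorship ....1.112.22..

Answer: hdorylzvyjzvwd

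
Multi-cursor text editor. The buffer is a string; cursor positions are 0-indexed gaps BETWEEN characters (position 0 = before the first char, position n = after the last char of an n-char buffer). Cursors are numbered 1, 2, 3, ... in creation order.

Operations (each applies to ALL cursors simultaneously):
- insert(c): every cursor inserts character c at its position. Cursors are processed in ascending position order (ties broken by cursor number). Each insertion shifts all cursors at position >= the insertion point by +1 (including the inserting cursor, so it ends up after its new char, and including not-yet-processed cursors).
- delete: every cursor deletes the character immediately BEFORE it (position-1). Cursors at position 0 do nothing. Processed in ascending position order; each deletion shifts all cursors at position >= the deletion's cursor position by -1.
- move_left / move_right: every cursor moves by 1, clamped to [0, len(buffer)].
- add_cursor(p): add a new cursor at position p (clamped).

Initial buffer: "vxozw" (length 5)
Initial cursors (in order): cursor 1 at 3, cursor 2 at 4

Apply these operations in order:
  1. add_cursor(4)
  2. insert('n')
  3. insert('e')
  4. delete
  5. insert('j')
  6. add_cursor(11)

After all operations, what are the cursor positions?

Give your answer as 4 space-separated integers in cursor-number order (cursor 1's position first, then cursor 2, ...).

After op 1 (add_cursor(4)): buffer="vxozw" (len 5), cursors c1@3 c2@4 c3@4, authorship .....
After op 2 (insert('n')): buffer="vxonznnw" (len 8), cursors c1@4 c2@7 c3@7, authorship ...1.23.
After op 3 (insert('e')): buffer="vxoneznneew" (len 11), cursors c1@5 c2@10 c3@10, authorship ...11.2323.
After op 4 (delete): buffer="vxonznnw" (len 8), cursors c1@4 c2@7 c3@7, authorship ...1.23.
After op 5 (insert('j')): buffer="vxonjznnjjw" (len 11), cursors c1@5 c2@10 c3@10, authorship ...11.2323.
After op 6 (add_cursor(11)): buffer="vxonjznnjjw" (len 11), cursors c1@5 c2@10 c3@10 c4@11, authorship ...11.2323.

Answer: 5 10 10 11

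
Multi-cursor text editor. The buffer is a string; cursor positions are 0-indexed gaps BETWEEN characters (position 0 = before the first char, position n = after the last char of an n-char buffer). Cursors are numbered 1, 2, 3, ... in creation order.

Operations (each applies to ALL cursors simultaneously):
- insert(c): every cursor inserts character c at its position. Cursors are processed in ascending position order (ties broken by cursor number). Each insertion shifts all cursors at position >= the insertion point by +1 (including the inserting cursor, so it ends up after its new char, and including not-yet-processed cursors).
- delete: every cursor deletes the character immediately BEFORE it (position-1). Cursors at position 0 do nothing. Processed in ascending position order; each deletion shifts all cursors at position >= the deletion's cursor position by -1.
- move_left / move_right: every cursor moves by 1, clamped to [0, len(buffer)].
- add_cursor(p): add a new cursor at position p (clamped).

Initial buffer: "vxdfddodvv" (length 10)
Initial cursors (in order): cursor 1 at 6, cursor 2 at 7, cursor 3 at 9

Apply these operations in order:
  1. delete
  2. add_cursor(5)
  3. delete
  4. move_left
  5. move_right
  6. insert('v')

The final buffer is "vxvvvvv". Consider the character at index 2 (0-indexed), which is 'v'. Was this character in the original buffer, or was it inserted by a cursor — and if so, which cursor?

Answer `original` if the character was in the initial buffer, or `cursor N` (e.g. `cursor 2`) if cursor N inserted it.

Answer: cursor 1

Derivation:
After op 1 (delete): buffer="vxdfddv" (len 7), cursors c1@5 c2@5 c3@6, authorship .......
After op 2 (add_cursor(5)): buffer="vxdfddv" (len 7), cursors c1@5 c2@5 c4@5 c3@6, authorship .......
After op 3 (delete): buffer="vxv" (len 3), cursors c1@2 c2@2 c3@2 c4@2, authorship ...
After op 4 (move_left): buffer="vxv" (len 3), cursors c1@1 c2@1 c3@1 c4@1, authorship ...
After op 5 (move_right): buffer="vxv" (len 3), cursors c1@2 c2@2 c3@2 c4@2, authorship ...
After op 6 (insert('v')): buffer="vxvvvvv" (len 7), cursors c1@6 c2@6 c3@6 c4@6, authorship ..1234.
Authorship (.=original, N=cursor N): . . 1 2 3 4 .
Index 2: author = 1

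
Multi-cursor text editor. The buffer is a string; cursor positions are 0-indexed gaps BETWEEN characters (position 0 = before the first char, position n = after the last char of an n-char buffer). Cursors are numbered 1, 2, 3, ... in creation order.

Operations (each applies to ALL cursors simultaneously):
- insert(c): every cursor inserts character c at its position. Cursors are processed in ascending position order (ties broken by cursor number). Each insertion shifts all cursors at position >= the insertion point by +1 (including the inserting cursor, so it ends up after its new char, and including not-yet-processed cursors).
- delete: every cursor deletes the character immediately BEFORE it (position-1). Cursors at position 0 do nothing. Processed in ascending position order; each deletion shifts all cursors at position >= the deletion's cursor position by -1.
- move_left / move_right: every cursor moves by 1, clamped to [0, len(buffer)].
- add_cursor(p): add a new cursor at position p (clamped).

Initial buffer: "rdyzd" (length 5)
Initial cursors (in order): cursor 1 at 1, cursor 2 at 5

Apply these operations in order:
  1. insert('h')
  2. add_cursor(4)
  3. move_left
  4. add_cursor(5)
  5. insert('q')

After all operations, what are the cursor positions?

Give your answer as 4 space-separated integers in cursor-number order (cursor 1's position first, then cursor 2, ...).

After op 1 (insert('h')): buffer="rhdyzdh" (len 7), cursors c1@2 c2@7, authorship .1....2
After op 2 (add_cursor(4)): buffer="rhdyzdh" (len 7), cursors c1@2 c3@4 c2@7, authorship .1....2
After op 3 (move_left): buffer="rhdyzdh" (len 7), cursors c1@1 c3@3 c2@6, authorship .1....2
After op 4 (add_cursor(5)): buffer="rhdyzdh" (len 7), cursors c1@1 c3@3 c4@5 c2@6, authorship .1....2
After op 5 (insert('q')): buffer="rqhdqyzqdqh" (len 11), cursors c1@2 c3@5 c4@8 c2@10, authorship .11.3..4.22

Answer: 2 10 5 8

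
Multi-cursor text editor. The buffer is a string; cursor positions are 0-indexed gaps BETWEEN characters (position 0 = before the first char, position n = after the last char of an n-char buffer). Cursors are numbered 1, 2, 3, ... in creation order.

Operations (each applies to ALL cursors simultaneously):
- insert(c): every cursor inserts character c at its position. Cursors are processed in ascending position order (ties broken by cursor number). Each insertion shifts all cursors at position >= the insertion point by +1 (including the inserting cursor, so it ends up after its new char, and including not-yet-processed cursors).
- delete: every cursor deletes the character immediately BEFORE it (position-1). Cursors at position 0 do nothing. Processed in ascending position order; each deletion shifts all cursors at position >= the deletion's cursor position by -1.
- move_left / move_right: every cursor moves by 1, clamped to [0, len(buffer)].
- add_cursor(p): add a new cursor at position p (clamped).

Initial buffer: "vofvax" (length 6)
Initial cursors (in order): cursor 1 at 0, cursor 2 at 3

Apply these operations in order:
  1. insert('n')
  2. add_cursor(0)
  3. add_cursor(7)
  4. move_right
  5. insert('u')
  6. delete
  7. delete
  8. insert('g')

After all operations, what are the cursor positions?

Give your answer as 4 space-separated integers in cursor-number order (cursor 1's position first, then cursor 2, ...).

Answer: 2 6 2 8

Derivation:
After op 1 (insert('n')): buffer="nvofnvax" (len 8), cursors c1@1 c2@5, authorship 1...2...
After op 2 (add_cursor(0)): buffer="nvofnvax" (len 8), cursors c3@0 c1@1 c2@5, authorship 1...2...
After op 3 (add_cursor(7)): buffer="nvofnvax" (len 8), cursors c3@0 c1@1 c2@5 c4@7, authorship 1...2...
After op 4 (move_right): buffer="nvofnvax" (len 8), cursors c3@1 c1@2 c2@6 c4@8, authorship 1...2...
After op 5 (insert('u')): buffer="nuvuofnvuaxu" (len 12), cursors c3@2 c1@4 c2@9 c4@12, authorship 13.1..2.2..4
After op 6 (delete): buffer="nvofnvax" (len 8), cursors c3@1 c1@2 c2@6 c4@8, authorship 1...2...
After op 7 (delete): buffer="ofna" (len 4), cursors c1@0 c3@0 c2@3 c4@4, authorship ..2.
After op 8 (insert('g')): buffer="ggofngag" (len 8), cursors c1@2 c3@2 c2@6 c4@8, authorship 13..22.4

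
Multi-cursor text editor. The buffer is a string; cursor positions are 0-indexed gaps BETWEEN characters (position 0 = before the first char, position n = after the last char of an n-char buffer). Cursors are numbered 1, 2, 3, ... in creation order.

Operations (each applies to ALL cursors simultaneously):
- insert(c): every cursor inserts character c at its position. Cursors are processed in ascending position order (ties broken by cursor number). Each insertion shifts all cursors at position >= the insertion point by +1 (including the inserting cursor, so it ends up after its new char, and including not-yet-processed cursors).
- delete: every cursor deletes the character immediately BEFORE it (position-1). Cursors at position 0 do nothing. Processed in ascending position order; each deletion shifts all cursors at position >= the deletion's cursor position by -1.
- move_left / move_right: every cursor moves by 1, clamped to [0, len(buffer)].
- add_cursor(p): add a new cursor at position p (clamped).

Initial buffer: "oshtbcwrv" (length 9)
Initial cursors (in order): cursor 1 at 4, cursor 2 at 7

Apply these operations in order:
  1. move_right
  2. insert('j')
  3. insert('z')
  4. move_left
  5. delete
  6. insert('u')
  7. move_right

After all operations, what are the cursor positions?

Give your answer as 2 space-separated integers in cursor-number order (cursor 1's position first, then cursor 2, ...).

Answer: 7 12

Derivation:
After op 1 (move_right): buffer="oshtbcwrv" (len 9), cursors c1@5 c2@8, authorship .........
After op 2 (insert('j')): buffer="oshtbjcwrjv" (len 11), cursors c1@6 c2@10, authorship .....1...2.
After op 3 (insert('z')): buffer="oshtbjzcwrjzv" (len 13), cursors c1@7 c2@12, authorship .....11...22.
After op 4 (move_left): buffer="oshtbjzcwrjzv" (len 13), cursors c1@6 c2@11, authorship .....11...22.
After op 5 (delete): buffer="oshtbzcwrzv" (len 11), cursors c1@5 c2@9, authorship .....1...2.
After op 6 (insert('u')): buffer="oshtbuzcwruzv" (len 13), cursors c1@6 c2@11, authorship .....11...22.
After op 7 (move_right): buffer="oshtbuzcwruzv" (len 13), cursors c1@7 c2@12, authorship .....11...22.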